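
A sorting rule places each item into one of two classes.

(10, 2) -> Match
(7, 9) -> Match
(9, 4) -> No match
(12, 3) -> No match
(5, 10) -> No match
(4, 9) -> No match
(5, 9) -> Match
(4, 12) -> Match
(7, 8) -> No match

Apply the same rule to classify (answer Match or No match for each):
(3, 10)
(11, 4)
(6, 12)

The distinguishing property — sum is even — holds for all the 'Match' cases and none of the 'No match' cases.
(3, 10) — 3+10 = 13, hence No match.
(11, 4) — 11+4 = 15, hence No match.
(6, 12) — 6+12 = 18, hence Match.

No match, No match, Match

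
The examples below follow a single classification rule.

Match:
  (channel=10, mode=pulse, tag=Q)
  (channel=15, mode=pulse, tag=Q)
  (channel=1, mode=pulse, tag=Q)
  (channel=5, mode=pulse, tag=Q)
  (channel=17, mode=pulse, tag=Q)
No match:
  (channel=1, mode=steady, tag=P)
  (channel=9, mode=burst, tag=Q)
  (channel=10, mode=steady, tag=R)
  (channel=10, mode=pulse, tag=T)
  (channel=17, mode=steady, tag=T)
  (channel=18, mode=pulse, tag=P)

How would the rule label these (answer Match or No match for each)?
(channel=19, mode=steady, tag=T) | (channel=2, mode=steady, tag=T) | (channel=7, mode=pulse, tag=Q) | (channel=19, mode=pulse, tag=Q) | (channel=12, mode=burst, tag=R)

One predicate separates the groups cleanly: tag is Q AND mode is pulse.
(channel=19, mode=steady, tag=T): tag is T, mode is steady — doesn't qualify, so No match.
(channel=2, mode=steady, tag=T): tag is T, mode is steady — doesn't qualify, so No match.
(channel=7, mode=pulse, tag=Q): tag is Q, mode is pulse — matches, so Match.
(channel=19, mode=pulse, tag=Q): tag is Q, mode is pulse — matches, so Match.
(channel=12, mode=burst, tag=R): tag is R, mode is burst — doesn't qualify, so No match.

No match, No match, Match, Match, No match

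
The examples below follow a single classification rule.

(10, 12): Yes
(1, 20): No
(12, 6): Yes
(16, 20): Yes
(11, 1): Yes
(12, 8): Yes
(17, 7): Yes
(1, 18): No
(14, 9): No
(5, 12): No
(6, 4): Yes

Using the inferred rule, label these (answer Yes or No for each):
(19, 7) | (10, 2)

Yes, Yes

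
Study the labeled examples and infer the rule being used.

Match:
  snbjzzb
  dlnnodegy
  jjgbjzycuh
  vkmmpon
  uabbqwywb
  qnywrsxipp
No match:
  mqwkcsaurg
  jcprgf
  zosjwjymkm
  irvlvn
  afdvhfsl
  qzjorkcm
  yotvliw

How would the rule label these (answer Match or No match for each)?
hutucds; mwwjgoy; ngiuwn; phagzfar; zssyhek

The pattern is that an item is 'Match' exactly when: has a double letter.
hutucds: no doubled letter — does not fit, so No match.
mwwjgoy: 'ww' doubled — checks out, so Match.
ngiuwn: no doubled letter — does not fit, so No match.
phagzfar: no doubled letter — does not fit, so No match.
zssyhek: 'ss' doubled — checks out, so Match.

No match, Match, No match, No match, Match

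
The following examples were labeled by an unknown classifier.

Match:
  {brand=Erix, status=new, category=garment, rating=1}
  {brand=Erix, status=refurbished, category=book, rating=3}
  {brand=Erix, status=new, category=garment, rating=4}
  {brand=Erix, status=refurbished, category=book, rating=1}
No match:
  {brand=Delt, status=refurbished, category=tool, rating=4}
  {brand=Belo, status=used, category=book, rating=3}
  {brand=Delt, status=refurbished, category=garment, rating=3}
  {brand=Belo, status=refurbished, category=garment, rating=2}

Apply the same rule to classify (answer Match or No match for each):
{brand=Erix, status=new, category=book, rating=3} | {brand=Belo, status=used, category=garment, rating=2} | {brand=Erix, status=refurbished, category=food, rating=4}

Every 'Match' example satisfies: brand is Erix. None of the 'No match' examples do.
{brand=Erix, status=new, category=book, rating=3} — brand is Erix, hence Match.
{brand=Belo, status=used, category=garment, rating=2} — brand is Belo, hence No match.
{brand=Erix, status=refurbished, category=food, rating=4} — brand is Erix, hence Match.

Match, No match, Match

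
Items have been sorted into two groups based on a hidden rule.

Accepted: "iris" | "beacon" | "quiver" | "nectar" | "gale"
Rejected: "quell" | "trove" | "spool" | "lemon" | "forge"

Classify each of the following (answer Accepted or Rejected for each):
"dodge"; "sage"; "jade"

The pattern is that an item is 'Accepted' exactly when: even length.
Rejected: "dodge", since length 5. Accepted: "sage", since length 4. Accepted: "jade", since length 4.

Rejected, Accepted, Accepted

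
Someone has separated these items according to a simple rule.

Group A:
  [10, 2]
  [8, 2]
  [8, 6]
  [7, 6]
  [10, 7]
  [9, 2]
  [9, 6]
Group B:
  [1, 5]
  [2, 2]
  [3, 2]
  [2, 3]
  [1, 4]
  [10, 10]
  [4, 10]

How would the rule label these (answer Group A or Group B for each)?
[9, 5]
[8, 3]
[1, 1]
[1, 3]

The distinguishing property — first > second AND sum ≥ 6 — holds for all the 'Group A' cases and none of the 'Group B' cases.
[9, 5]: Group A (9 > 5, 9+5 = 14). [8, 3]: Group A (8 > 3, 8+3 = 11). [1, 1]: Group B (1 = 1, 1+1 = 2). [1, 3]: Group B (1 < 3, 1+3 = 4).

Group A, Group A, Group B, Group B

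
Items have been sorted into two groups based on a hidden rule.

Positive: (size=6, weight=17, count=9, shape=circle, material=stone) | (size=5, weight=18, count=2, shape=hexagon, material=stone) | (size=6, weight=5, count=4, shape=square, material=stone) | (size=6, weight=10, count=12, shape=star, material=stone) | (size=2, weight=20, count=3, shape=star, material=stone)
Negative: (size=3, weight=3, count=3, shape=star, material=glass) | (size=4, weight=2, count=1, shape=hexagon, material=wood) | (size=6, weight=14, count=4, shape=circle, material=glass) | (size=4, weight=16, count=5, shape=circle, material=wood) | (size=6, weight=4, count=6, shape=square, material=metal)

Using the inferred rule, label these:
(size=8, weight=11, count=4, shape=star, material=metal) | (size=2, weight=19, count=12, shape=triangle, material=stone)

One predicate separates the groups cleanly: material is stone.
(size=8, weight=11, count=4, shape=star, material=metal): Negative (material is metal).
(size=2, weight=19, count=12, shape=triangle, material=stone): Positive (material is stone).

Negative, Positive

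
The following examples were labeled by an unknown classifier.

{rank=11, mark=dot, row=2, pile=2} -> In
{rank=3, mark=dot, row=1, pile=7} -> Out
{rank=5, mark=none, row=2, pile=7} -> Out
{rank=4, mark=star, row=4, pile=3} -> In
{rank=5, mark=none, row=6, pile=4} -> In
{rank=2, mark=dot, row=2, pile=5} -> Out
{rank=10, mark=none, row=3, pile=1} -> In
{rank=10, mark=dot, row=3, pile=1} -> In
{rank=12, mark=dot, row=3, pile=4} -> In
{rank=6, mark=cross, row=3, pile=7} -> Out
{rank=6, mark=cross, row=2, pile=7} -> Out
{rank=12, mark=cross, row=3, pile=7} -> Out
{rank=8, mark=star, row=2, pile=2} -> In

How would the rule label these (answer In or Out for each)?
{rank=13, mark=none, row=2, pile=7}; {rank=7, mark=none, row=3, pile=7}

The rule appears to be: pile ≤ 4.
{rank=13, mark=none, row=2, pile=7} → pile = 7 → Out.
{rank=7, mark=none, row=3, pile=7} → pile = 7 → Out.

Out, Out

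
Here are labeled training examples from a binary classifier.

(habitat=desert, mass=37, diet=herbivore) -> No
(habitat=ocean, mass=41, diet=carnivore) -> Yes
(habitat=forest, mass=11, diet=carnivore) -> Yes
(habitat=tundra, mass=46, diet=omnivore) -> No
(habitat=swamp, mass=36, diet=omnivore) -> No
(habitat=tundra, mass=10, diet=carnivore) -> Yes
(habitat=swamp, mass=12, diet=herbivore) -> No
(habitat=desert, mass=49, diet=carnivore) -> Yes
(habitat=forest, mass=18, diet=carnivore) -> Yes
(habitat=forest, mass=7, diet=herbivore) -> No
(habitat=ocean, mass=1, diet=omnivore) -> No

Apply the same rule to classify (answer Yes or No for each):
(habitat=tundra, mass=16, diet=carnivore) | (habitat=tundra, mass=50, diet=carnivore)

The rule appears to be: diet is carnivore.

Yes, Yes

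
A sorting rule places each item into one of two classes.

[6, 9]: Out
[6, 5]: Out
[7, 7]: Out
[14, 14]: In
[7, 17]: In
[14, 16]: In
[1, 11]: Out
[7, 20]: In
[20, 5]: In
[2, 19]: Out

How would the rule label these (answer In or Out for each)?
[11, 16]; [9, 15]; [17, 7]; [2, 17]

A rule that fits every label: sum ≥ 24 — true of each 'In' example, false of each 'Out' one.
In: [11, 16], since 11+16 = 27.
In: [9, 15], since 9+15 = 24.
In: [17, 7], since 17+7 = 24.
Out: [2, 17], since 2+17 = 19.

In, In, In, Out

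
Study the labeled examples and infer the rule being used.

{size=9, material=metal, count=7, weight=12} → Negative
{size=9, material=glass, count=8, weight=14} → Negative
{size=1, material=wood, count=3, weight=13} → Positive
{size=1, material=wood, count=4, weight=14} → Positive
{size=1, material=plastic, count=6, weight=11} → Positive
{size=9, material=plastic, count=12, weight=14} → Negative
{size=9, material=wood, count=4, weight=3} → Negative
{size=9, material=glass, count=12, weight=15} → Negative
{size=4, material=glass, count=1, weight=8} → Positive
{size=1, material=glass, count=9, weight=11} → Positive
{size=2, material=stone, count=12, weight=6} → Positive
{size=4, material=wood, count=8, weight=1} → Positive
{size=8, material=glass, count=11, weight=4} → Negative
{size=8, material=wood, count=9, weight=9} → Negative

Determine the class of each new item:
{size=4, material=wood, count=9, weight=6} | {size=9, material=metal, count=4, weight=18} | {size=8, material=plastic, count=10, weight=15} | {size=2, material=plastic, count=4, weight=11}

Positive, Negative, Negative, Positive

The rule appears to be: size ≤ 4.
Positive: {size=4, material=wood, count=9, weight=6}, since size = 4. Negative: {size=9, material=metal, count=4, weight=18}, since size = 9. Negative: {size=8, material=plastic, count=10, weight=15}, since size = 8. Positive: {size=2, material=plastic, count=4, weight=11}, since size = 2.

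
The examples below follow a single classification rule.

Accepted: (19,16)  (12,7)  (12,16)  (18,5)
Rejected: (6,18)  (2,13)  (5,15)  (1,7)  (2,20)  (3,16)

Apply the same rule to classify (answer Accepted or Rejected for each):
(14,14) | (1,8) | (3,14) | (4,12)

Accepted, Rejected, Rejected, Rejected

The distinguishing property — first ≥ 7 — holds for all the 'Accepted' cases and none of the 'Rejected' cases.
(14,14): first 14, has this property → Accepted.
(1,8): first 1, fails the rule → Rejected.
(3,14): first 3, fails the rule → Rejected.
(4,12): first 4, fails the rule → Rejected.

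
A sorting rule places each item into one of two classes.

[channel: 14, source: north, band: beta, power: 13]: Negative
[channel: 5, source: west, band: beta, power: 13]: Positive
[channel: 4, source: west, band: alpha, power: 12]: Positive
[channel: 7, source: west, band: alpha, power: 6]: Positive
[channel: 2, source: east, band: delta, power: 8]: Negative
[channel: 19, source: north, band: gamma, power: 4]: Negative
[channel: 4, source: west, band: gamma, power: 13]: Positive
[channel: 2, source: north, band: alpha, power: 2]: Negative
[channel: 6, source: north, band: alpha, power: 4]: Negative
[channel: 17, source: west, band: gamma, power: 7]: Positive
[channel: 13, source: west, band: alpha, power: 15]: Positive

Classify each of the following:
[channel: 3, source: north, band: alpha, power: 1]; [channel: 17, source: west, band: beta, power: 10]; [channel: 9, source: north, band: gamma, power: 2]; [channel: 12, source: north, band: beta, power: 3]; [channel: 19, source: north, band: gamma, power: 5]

Rule: source is west. This holds for each 'Positive' example and fails for each 'Negative' one.
[channel: 3, source: north, band: alpha, power: 1]: Negative (source is north).
[channel: 17, source: west, band: beta, power: 10]: Positive (source is west).
[channel: 9, source: north, band: gamma, power: 2]: Negative (source is north).
[channel: 12, source: north, band: beta, power: 3]: Negative (source is north).
[channel: 19, source: north, band: gamma, power: 5]: Negative (source is north).

Negative, Positive, Negative, Negative, Negative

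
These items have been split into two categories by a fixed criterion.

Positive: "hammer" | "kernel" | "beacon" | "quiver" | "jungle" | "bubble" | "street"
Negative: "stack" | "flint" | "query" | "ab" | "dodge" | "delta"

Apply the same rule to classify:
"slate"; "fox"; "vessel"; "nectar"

Negative, Negative, Positive, Positive

The common property of the 'Positive' items is: length 6. No 'Negative' item has it.
Negative: "slate", since length 5. Negative: "fox", since length 3. Positive: "vessel", since length 6. Positive: "nectar", since length 6.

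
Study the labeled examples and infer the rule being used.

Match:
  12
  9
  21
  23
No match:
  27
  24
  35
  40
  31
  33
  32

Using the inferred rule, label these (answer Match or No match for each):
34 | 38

The rule appears to be: at most 23.

No match, No match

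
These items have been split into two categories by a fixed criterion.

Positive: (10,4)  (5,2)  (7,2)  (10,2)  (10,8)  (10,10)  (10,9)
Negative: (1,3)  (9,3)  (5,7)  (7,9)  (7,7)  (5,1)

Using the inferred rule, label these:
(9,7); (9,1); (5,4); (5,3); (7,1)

The distinguishing property — product is even — holds for all the 'Positive' cases and none of the 'Negative' cases.

Negative, Negative, Positive, Negative, Negative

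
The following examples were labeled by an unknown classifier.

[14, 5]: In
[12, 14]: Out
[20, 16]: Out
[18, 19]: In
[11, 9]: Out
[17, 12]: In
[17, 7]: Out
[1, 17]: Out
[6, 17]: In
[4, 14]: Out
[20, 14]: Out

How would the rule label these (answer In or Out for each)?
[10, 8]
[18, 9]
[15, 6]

Out, In, In

All 'In' examples share one property — sum is odd — and every 'Out' example lacks it.
Out: [10, 8], since 10+8 = 18.
In: [18, 9], since 18+9 = 27.
In: [15, 6], since 15+6 = 21.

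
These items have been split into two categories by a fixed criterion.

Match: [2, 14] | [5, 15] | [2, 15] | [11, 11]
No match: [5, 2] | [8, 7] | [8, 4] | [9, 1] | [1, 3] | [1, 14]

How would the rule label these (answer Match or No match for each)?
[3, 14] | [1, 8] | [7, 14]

'Match' ⟺ sum ≥ 16.

Match, No match, Match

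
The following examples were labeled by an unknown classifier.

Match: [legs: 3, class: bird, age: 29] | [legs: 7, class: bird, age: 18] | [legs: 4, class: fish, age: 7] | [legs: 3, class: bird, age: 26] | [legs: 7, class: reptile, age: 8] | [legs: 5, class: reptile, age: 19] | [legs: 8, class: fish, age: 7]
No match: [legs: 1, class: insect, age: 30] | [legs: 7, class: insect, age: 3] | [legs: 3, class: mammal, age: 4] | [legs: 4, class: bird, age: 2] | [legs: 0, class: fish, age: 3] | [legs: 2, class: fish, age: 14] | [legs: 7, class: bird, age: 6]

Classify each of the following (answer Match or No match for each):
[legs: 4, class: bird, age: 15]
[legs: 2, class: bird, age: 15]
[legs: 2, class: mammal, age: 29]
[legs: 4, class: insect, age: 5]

Match, No match, No match, No match

'Match' ⟺ age ≥ 7 AND legs ≥ 3.
Match: [legs: 4, class: bird, age: 15], since age = 15, legs = 4. No match: [legs: 2, class: bird, age: 15], since age = 15, legs = 2. No match: [legs: 2, class: mammal, age: 29], since age = 29, legs = 2. No match: [legs: 4, class: insect, age: 5], since age = 5, legs = 4.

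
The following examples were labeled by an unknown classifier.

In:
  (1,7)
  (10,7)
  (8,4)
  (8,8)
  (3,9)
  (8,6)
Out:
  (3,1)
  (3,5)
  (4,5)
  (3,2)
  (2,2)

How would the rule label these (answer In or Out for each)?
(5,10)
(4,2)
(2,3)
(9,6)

The common property of the 'In' items is: max ≥ 6. No 'Out' item has it.
(5,10) — max 10, hence In.
(4,2) — max 4, hence Out.
(2,3) — max 3, hence Out.
(9,6) — max 9, hence In.

In, Out, Out, In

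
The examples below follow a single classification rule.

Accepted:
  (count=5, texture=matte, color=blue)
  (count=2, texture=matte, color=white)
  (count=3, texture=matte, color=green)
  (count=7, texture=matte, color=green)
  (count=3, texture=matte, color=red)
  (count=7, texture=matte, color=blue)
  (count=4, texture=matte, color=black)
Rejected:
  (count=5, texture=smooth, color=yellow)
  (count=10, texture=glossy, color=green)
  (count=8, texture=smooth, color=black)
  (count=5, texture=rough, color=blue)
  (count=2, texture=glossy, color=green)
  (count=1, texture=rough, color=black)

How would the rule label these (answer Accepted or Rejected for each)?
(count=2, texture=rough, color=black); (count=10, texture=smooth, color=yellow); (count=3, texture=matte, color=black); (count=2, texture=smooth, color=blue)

Rejected, Rejected, Accepted, Rejected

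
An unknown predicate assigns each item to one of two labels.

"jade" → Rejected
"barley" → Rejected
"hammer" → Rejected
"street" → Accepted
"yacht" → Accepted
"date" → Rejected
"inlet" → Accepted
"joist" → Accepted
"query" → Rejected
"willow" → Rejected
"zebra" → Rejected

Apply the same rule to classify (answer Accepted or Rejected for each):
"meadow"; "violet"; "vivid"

The distinguishing property — ends with 't' — holds for all the 'Accepted' cases and none of the 'Rejected' cases.

Rejected, Accepted, Rejected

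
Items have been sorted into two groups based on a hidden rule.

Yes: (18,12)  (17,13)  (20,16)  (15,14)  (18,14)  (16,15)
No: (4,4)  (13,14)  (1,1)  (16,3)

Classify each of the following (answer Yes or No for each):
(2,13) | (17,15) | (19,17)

No, Yes, Yes

The distinguishing property — sum ≥ 29 — holds for all the 'Yes' cases and none of the 'No' cases.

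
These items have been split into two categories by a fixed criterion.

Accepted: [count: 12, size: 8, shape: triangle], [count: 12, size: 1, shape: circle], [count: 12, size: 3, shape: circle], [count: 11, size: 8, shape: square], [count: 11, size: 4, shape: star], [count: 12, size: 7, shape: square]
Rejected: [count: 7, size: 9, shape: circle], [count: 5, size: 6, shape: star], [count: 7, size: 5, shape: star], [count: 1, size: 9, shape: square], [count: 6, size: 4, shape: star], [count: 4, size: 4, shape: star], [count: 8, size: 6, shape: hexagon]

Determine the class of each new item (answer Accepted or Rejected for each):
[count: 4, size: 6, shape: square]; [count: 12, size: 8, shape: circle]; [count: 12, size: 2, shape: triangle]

Rejected, Accepted, Accepted

Rule: count ≥ 11. This holds for each 'Accepted' example and fails for each 'Rejected' one.
[count: 4, size: 6, shape: square]: Rejected (count = 4). [count: 12, size: 8, shape: circle]: Accepted (count = 12). [count: 12, size: 2, shape: triangle]: Accepted (count = 12).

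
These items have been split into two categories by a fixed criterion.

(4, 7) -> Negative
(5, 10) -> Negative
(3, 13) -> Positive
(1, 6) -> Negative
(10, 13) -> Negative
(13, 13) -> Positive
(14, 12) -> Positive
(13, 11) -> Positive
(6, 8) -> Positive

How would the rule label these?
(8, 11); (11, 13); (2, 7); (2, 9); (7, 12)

Negative, Positive, Negative, Negative, Negative

Looking at the examples, the only property every 'Positive' case has and every 'Negative' case lacks is: sum is even.
Negative: (8, 11), since 8+11 = 19.
Positive: (11, 13), since 11+13 = 24.
Negative: (2, 7), since 2+7 = 9.
Negative: (2, 9), since 2+9 = 11.
Negative: (7, 12), since 7+12 = 19.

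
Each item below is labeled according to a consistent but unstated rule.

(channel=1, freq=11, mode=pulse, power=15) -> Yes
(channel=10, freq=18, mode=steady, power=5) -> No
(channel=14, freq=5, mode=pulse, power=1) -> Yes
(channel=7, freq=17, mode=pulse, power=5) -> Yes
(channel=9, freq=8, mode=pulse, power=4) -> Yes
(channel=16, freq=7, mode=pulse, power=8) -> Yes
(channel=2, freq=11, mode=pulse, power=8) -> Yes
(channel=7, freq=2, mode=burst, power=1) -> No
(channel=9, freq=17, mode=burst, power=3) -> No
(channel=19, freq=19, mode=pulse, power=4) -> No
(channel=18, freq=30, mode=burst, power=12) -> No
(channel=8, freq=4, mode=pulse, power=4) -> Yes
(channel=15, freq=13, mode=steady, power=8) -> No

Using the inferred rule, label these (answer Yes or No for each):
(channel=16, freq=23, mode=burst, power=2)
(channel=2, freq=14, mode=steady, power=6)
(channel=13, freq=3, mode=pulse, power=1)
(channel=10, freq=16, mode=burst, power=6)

All 'Yes' examples share one property — mode is pulse AND freq ≤ 17 — and every 'No' example lacks it.
(channel=16, freq=23, mode=burst, power=2): No (mode is burst, freq = 23).
(channel=2, freq=14, mode=steady, power=6): No (mode is steady, freq = 14).
(channel=13, freq=3, mode=pulse, power=1): Yes (mode is pulse, freq = 3).
(channel=10, freq=16, mode=burst, power=6): No (mode is burst, freq = 16).

No, No, Yes, No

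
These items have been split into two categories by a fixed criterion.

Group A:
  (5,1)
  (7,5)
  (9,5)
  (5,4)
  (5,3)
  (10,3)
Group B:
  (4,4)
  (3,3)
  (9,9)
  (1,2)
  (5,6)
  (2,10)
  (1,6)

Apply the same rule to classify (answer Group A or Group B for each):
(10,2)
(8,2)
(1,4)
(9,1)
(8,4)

Group A, Group A, Group B, Group A, Group A

'Group A' ⟺ first > second.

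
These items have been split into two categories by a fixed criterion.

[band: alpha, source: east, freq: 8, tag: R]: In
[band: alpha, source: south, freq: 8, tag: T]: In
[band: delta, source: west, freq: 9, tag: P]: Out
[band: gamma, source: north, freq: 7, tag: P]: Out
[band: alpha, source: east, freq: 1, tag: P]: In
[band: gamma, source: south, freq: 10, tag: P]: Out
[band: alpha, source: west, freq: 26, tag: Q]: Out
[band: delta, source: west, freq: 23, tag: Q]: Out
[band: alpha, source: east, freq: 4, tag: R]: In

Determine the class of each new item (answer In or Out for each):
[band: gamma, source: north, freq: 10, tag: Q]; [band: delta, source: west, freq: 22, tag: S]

'In' ⟺ band is alpha AND freq ≤ 8.
Out: [band: gamma, source: north, freq: 10, tag: Q], since band is gamma, freq = 10. Out: [band: delta, source: west, freq: 22, tag: S], since band is delta, freq = 22.

Out, Out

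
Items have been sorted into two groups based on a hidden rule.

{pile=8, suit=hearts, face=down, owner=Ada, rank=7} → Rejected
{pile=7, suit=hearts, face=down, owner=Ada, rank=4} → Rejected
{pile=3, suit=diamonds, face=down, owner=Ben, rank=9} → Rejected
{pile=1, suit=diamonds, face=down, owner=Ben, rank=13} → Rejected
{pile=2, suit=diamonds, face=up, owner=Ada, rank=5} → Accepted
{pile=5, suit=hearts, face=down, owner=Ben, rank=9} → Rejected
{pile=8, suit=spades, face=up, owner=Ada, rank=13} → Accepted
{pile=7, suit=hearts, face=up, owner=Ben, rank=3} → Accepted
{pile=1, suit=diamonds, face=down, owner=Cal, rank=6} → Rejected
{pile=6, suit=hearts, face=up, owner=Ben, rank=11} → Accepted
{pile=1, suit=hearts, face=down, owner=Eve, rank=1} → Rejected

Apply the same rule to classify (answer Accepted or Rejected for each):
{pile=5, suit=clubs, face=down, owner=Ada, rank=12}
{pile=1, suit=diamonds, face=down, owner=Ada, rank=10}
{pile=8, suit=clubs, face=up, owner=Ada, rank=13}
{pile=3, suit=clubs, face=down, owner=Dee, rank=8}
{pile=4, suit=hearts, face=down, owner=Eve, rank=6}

The classifier is using: face is up.

Rejected, Rejected, Accepted, Rejected, Rejected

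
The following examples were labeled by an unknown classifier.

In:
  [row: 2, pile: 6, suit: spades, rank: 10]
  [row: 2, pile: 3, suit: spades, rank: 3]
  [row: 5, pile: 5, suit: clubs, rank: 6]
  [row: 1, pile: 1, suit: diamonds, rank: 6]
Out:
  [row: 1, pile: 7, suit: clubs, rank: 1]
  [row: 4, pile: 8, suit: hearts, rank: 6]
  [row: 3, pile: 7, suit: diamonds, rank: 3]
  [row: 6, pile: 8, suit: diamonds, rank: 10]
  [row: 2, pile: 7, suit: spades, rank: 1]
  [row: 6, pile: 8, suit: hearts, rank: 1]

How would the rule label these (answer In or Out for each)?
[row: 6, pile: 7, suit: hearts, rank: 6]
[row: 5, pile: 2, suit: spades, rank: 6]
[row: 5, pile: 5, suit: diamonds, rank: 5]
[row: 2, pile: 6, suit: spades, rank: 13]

The classifier is using: pile ≤ 6.
[row: 6, pile: 7, suit: hearts, rank: 6]: pile = 7, doesn't match → Out. [row: 5, pile: 2, suit: spades, rank: 6]: pile = 2, checks out → In. [row: 5, pile: 5, suit: diamonds, rank: 5]: pile = 5, checks out → In. [row: 2, pile: 6, suit: spades, rank: 13]: pile = 6, checks out → In.

Out, In, In, In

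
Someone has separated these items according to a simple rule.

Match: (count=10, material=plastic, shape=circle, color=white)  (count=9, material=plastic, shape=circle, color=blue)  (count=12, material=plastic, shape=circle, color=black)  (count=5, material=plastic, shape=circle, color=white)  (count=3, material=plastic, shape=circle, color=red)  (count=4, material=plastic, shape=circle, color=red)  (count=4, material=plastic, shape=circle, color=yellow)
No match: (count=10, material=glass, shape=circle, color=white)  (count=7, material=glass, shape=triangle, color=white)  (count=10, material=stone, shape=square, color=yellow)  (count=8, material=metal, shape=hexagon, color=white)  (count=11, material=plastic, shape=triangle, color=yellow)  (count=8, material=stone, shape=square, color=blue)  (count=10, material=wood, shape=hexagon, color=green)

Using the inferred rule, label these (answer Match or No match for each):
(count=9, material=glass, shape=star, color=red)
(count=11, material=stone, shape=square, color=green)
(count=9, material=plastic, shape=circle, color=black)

One predicate separates the groups cleanly: material is plastic AND shape is circle.
(count=9, material=glass, shape=star, color=red) — material is glass, shape is star, hence No match. (count=11, material=stone, shape=square, color=green) — material is stone, shape is square, hence No match. (count=9, material=plastic, shape=circle, color=black) — material is plastic, shape is circle, hence Match.

No match, No match, Match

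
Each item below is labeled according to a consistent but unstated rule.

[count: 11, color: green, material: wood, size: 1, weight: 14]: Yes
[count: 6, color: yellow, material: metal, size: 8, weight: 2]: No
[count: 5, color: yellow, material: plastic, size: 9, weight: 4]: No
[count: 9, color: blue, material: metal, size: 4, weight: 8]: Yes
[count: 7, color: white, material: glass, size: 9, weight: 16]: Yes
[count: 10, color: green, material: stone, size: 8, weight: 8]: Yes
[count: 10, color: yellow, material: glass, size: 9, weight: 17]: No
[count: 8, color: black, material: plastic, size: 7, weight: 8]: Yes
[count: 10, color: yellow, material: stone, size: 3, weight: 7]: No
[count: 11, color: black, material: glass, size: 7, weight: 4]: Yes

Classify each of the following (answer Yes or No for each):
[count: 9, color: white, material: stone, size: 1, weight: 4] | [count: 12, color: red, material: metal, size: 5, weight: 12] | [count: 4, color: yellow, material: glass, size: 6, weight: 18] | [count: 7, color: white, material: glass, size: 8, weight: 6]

Comparing the two groups points to one rule — color is not yellow.

Yes, Yes, No, Yes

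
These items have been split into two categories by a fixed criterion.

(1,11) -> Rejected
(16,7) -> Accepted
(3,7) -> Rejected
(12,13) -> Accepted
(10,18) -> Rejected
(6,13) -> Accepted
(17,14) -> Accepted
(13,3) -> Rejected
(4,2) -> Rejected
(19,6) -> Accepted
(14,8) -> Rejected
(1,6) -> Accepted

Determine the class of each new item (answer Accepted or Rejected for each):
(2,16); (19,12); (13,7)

Rejected, Accepted, Rejected

The classifier is using: sum is odd.
(2,16) → 2+16 = 18 → Rejected.
(19,12) → 19+12 = 31 → Accepted.
(13,7) → 13+7 = 20 → Rejected.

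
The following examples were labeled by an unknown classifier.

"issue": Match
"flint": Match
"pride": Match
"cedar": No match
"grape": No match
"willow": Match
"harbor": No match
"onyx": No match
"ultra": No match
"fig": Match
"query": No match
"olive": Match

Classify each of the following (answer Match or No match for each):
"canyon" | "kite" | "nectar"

One predicate separates the groups cleanly: contains 'i'.
"canyon": no 'i' — doesn't qualify, so No match. "kite": has 'i' — qualifies, so Match. "nectar": no 'i' — doesn't qualify, so No match.

No match, Match, No match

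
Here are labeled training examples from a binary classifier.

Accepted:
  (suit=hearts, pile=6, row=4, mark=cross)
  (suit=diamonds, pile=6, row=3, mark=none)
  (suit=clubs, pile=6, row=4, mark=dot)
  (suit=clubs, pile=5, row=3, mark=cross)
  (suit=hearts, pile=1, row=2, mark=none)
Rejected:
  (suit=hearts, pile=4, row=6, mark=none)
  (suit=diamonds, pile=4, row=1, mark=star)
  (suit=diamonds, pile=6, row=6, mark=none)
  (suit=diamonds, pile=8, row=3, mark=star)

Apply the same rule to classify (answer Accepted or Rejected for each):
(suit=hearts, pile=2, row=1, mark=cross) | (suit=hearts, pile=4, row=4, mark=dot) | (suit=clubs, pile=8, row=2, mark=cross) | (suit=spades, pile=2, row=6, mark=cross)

Accepted, Accepted, Accepted, Rejected

The rule appears to be: mark is not star AND row ≤ 4.
(suit=hearts, pile=2, row=1, mark=cross): Accepted (mark is cross, row = 1). (suit=hearts, pile=4, row=4, mark=dot): Accepted (mark is dot, row = 4). (suit=clubs, pile=8, row=2, mark=cross): Accepted (mark is cross, row = 2). (suit=spades, pile=2, row=6, mark=cross): Rejected (mark is cross, row = 6).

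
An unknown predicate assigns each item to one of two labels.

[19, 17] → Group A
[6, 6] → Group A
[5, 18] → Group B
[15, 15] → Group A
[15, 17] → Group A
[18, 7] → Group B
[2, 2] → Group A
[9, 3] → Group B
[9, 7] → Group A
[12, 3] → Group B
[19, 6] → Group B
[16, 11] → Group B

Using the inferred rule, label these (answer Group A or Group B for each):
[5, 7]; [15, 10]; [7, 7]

Group A, Group B, Group A

One predicate separates the groups cleanly: |first − second| ≤ 2.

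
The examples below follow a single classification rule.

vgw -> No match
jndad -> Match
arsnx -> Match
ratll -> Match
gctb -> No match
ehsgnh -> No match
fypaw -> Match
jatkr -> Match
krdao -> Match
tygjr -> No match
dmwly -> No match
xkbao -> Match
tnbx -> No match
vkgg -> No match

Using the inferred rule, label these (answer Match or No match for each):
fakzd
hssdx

Match, No match

The classifier is using: contains 'a'.
fakzd → has 'a' → Match.
hssdx → no 'a' → No match.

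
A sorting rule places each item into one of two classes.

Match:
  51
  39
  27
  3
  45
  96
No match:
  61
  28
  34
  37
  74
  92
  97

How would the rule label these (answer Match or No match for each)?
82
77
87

No match, No match, Match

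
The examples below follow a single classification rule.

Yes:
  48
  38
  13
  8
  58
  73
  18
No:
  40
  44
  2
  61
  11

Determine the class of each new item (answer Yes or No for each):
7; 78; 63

No, Yes, Yes

The simplest hypothesis consistent with all the labels is: ≡ 3 (mod 5).
7 — 7 mod 5 = 2, hence No. 78 — 78 mod 5 = 3, hence Yes. 63 — 63 mod 5 = 3, hence Yes.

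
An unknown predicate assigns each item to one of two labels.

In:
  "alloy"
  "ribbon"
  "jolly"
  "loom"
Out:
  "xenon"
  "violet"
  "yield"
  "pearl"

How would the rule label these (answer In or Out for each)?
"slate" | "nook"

Out, In

One predicate separates the groups cleanly: has a double letter.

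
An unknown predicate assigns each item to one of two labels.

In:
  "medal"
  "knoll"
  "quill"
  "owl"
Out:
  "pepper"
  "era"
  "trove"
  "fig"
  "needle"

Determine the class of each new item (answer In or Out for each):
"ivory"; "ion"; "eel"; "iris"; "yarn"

Out, Out, In, Out, Out

The distinguishing property — ends with 'l' — holds for all the 'In' cases and none of the 'Out' cases.
Out: "ivory", since ends with 'y'. Out: "ion", since ends with 'n'. In: "eel", since ends with 'l'. Out: "iris", since ends with 's'. Out: "yarn", since ends with 'n'.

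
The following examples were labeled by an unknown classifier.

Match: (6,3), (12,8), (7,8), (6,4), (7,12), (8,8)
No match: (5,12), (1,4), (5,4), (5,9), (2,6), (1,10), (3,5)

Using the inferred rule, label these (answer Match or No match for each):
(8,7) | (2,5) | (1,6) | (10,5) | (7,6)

The pattern is that an item is 'Match' exactly when: first ≥ 6.
(8,7) → first 8 → Match.
(2,5) → first 2 → No match.
(1,6) → first 1 → No match.
(10,5) → first 10 → Match.
(7,6) → first 7 → Match.

Match, No match, No match, Match, Match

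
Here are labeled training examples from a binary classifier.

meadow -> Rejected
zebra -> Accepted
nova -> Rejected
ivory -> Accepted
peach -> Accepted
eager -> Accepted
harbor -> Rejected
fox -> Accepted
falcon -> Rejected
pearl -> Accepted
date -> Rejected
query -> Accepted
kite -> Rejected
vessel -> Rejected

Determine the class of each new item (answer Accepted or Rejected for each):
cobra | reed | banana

The pattern is that an item is 'Accepted' exactly when: odd length.

Accepted, Rejected, Rejected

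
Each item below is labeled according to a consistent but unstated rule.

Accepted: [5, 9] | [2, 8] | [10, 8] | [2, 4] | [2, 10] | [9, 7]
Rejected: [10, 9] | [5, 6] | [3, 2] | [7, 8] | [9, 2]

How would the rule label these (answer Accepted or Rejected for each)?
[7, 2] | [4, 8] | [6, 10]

A rule that fits every label: sum is even — true of each 'Accepted' example, false of each 'Rejected' one.
[7, 2]: 7+2 = 9, doesn't qualify → Rejected. [4, 8]: 4+8 = 12, meets the rule → Accepted. [6, 10]: 6+10 = 16, meets the rule → Accepted.

Rejected, Accepted, Accepted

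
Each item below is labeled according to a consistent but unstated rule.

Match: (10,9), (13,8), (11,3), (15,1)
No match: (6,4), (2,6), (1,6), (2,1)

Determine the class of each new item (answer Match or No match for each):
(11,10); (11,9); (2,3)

Match, Match, No match

'Match' ⟺ sum ≥ 14.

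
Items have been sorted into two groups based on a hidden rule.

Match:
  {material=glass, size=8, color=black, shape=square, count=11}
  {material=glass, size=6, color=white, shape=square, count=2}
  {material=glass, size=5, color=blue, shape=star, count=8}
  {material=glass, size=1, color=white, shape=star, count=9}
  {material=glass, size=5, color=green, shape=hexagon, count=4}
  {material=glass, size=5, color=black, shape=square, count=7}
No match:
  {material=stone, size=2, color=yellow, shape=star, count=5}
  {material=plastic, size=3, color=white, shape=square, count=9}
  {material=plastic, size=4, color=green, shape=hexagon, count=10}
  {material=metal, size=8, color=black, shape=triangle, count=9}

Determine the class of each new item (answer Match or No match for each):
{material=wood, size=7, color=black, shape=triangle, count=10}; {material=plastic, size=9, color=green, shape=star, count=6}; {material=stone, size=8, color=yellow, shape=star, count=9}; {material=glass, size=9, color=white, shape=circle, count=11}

No match, No match, No match, Match

Every 'Match' example satisfies: material is glass. None of the 'No match' examples do.
{material=wood, size=7, color=black, shape=triangle, count=10}: material is wood, fails this test → No match. {material=plastic, size=9, color=green, shape=star, count=6}: material is plastic, fails this test → No match. {material=stone, size=8, color=yellow, shape=star, count=9}: material is stone, fails this test → No match. {material=glass, size=9, color=white, shape=circle, count=11}: material is glass, meets the rule → Match.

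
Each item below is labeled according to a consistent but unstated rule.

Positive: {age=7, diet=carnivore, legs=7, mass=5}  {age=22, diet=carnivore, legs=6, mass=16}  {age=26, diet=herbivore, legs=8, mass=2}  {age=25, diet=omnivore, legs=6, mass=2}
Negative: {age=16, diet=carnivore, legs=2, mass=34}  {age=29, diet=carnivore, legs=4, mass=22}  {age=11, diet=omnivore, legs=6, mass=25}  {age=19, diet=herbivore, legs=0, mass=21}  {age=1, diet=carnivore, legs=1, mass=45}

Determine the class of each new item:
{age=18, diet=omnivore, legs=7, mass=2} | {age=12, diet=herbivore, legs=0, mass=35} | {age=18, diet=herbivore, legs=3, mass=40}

Positive, Negative, Negative

The simplest hypothesis consistent with all the labels is: mass ≤ 16.
{age=18, diet=omnivore, legs=7, mass=2}: Positive (mass = 2). {age=12, diet=herbivore, legs=0, mass=35}: Negative (mass = 35). {age=18, diet=herbivore, legs=3, mass=40}: Negative (mass = 40).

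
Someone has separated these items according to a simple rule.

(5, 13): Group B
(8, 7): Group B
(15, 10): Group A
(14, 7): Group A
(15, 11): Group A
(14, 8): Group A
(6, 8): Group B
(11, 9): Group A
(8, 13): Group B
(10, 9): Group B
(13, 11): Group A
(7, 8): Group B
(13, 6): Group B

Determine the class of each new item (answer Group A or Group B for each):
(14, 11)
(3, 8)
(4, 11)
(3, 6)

Group A, Group B, Group B, Group B

One predicate separates the groups cleanly: first > second AND sum ≥ 20.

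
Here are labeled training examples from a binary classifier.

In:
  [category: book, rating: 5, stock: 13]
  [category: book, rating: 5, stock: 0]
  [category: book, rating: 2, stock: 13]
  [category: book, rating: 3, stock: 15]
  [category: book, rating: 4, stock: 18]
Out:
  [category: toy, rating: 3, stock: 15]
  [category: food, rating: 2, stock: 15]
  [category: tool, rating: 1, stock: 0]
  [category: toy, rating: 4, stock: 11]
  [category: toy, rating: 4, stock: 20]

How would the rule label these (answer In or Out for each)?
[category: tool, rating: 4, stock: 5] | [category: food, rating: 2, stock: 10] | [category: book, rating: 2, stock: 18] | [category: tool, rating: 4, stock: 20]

Out, Out, In, Out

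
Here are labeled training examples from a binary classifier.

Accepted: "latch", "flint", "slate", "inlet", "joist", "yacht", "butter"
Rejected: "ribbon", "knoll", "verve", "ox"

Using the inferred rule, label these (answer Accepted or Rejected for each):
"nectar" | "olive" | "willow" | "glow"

Accepted, Rejected, Rejected, Rejected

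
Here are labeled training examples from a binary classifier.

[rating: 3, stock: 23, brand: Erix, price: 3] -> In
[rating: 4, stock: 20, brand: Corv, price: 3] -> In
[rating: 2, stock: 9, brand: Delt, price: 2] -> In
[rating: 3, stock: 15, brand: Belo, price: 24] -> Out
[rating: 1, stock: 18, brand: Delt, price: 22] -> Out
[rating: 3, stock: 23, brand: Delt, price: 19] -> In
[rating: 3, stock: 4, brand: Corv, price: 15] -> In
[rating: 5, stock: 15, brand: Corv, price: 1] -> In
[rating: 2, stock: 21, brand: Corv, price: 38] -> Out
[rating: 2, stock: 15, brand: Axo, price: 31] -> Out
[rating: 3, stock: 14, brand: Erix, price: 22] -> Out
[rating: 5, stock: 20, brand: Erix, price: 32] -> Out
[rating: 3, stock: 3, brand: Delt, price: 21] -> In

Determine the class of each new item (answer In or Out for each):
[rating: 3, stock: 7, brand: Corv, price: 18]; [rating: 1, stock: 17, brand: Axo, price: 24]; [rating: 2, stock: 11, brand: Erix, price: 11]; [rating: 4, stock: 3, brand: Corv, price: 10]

In, Out, In, In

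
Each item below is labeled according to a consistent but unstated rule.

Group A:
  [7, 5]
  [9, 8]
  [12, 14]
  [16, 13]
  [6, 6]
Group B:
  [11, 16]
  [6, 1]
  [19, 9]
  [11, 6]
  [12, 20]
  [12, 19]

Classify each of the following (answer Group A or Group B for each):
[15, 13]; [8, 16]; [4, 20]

Group A, Group B, Group B

The common property of the 'Group A' items is: |first − second| ≤ 3. No 'Group B' item has it.
Group A: [15, 13], since |15−13| = 2.
Group B: [8, 16], since |8−16| = 8.
Group B: [4, 20], since |4−20| = 16.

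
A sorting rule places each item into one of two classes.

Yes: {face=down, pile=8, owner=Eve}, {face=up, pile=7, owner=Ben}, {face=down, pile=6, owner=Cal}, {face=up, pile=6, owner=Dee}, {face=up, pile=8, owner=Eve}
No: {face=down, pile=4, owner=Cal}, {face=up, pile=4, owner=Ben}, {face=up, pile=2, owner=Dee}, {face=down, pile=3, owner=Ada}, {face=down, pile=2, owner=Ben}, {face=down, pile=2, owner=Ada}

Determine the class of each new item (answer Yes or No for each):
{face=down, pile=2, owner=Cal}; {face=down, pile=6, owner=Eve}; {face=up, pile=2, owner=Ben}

Rule: pile ≥ 6. This holds for each 'Yes' example and fails for each 'No' one.

No, Yes, No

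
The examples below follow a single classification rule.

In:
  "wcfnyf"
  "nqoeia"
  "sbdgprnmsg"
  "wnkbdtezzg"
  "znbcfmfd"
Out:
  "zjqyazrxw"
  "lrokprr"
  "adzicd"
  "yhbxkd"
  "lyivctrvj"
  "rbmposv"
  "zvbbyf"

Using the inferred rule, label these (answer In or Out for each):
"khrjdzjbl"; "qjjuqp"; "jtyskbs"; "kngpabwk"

Out, Out, Out, In

The distinguishing property — contains 'n' — holds for all the 'In' cases and none of the 'Out' cases.
"khrjdzjbl": no 'n' — lacks this property, so Out. "qjjuqp": no 'n' — lacks this property, so Out. "jtyskbs": no 'n' — lacks this property, so Out. "kngpabwk": has 'n' — satisfies this, so In.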